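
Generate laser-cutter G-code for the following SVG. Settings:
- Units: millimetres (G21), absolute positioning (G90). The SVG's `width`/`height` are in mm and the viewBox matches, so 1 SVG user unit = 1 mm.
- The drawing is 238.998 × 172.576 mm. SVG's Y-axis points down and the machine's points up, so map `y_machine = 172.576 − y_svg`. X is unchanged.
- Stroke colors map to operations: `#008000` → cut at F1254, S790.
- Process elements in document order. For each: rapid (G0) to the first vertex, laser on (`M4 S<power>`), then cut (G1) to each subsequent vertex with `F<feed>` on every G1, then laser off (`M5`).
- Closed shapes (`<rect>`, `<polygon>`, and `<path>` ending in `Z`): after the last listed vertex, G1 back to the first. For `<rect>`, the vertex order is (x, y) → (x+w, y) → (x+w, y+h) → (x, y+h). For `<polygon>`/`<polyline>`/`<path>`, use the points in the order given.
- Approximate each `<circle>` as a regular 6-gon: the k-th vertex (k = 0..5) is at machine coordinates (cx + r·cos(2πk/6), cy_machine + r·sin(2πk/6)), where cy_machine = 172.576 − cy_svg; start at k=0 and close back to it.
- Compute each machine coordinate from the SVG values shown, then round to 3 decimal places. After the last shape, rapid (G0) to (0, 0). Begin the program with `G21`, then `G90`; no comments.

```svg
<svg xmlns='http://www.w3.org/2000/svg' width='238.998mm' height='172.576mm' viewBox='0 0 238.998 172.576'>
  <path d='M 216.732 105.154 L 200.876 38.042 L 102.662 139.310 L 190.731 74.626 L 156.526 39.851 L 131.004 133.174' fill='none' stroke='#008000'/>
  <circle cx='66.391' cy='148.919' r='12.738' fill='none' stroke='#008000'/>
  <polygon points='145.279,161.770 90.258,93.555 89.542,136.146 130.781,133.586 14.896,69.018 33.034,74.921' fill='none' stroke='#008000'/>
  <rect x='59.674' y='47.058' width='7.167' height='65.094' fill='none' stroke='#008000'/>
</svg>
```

viewBox `0 0 238.998 172.576` with mm width/height → 1 unit = 1 mm. Flip: y_m = 172.576 − y_svg.

**Shape 1** — `<path>` open polyline, stroke `#008000` → cut (S790, F1254). Machine vertices: (216.732,67.422) → (200.876,134.534) → (102.662,33.266) → (190.731,97.950) → (156.526,132.725) → (131.004,39.402). Open path.

**Shape 2** — `<circle>` circle, stroke `#008000` → cut (S790, F1254). Machine vertices: (79.129,23.657) → (72.760,34.688) → (60.022,34.688) → (53.653,23.657) → (60.022,12.626) → (72.760,12.626) → (79.129,23.657). Closed: final G1 returns to the first vertex.

**Shape 3** — `<polygon>` closed polygon, stroke `#008000` → cut (S790, F1254). Machine vertices: (145.279,10.806) → (90.258,79.021) → (89.542,36.430) → (130.781,38.990) → (14.896,103.558) → (33.034,97.655) → (145.279,10.806). Closed: final G1 returns to the first vertex.

**Shape 4** — `<rect>` rectangle, stroke `#008000` → cut (S790, F1254). Machine vertices: (59.674,125.518) → (66.841,125.518) → (66.841,60.424) → (59.674,60.424) → (59.674,125.518). Closed: final G1 returns to the first vertex.

G21
G90
G0 X216.732 Y67.422
M4 S790
G1 X200.876 Y134.534 F1254
G1 X102.662 Y33.266 F1254
G1 X190.731 Y97.950 F1254
G1 X156.526 Y132.725 F1254
G1 X131.004 Y39.402 F1254
M5
G0 X79.129 Y23.657
M4 S790
G1 X72.760 Y34.688 F1254
G1 X60.022 Y34.688 F1254
G1 X53.653 Y23.657 F1254
G1 X60.022 Y12.626 F1254
G1 X72.760 Y12.626 F1254
G1 X79.129 Y23.657 F1254
M5
G0 X145.279 Y10.806
M4 S790
G1 X90.258 Y79.021 F1254
G1 X89.542 Y36.430 F1254
G1 X130.781 Y38.990 F1254
G1 X14.896 Y103.558 F1254
G1 X33.034 Y97.655 F1254
G1 X145.279 Y10.806 F1254
M5
G0 X59.674 Y125.518
M4 S790
G1 X66.841 Y125.518 F1254
G1 X66.841 Y60.424 F1254
G1 X59.674 Y60.424 F1254
G1 X59.674 Y125.518 F1254
M5
G0 X0.000 Y0.000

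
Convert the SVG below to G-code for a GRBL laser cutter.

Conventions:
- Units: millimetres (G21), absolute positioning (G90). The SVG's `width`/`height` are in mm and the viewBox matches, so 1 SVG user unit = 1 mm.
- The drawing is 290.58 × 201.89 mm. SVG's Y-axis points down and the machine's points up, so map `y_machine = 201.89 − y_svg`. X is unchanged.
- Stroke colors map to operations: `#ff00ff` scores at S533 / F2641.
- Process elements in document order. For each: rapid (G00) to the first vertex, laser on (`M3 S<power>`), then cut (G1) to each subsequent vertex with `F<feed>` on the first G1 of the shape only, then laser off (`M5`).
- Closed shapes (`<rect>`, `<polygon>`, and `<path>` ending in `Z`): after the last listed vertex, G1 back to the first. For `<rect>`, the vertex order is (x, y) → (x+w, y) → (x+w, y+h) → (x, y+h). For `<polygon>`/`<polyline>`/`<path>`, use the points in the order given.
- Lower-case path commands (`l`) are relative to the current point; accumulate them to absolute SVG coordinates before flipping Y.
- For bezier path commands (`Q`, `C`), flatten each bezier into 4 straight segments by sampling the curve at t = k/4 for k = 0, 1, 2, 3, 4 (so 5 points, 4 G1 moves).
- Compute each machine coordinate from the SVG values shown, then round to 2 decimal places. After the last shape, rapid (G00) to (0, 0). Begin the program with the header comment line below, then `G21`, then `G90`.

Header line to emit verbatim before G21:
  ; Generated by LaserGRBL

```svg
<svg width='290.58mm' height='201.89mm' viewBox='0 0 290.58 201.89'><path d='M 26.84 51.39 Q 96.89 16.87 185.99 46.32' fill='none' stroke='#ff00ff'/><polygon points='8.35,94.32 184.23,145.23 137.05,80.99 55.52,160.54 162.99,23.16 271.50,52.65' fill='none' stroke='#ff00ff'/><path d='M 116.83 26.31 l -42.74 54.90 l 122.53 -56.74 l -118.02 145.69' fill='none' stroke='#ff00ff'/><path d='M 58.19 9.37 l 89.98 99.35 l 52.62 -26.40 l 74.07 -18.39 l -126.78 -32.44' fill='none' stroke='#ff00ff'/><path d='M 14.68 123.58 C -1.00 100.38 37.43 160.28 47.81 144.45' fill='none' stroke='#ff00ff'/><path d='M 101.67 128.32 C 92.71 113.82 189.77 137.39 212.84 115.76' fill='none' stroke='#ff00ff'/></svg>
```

; Generated by LaserGRBL
G21
G90
G00 X26.84 Y150.50
M3 S533
G1 X63.06 Y163.76 F2641
G1 X101.65 Y169.03
G1 X142.63 Y166.30
G1 X185.99 Y155.57
M5
G00 X8.35 Y107.57
M3 S533
G1 X184.23 Y56.66 F2641
G1 X137.05 Y120.90
G1 X55.52 Y41.35
G1 X162.99 Y178.73
G1 X271.50 Y149.24
G1 X8.35 Y107.57
M5
G00 X116.83 Y175.58
M3 S533
G1 X74.09 Y120.68 F2641
G1 X196.62 Y177.42
G1 X78.60 Y31.73
M5
G00 X58.19 Y192.52
M3 S533
G1 X148.17 Y93.17 F2641
G1 X200.79 Y119.57
G1 X274.86 Y137.96
G1 X148.08 Y170.40
M5
G00 X14.68 Y78.31
M3 S533
G1 X11.78 Y82.61 F2641
G1 X21.47 Y70.64
G1 X36.05 Y57.29
G1 X47.81 Y57.44
M5
G00 X101.67 Y73.57
M3 S533
G1 X112.02 Y78.61 F2641
G1 X145.24 Y77.18
G1 X184.48 Y77.08
G1 X212.84 Y86.13
M5
G00 X0.00 Y0.00

1 u = 1 mm; y_m = 201.89 − y.

[1] `<path>` quadratic bezier, #ff00ff→score S533 F2641: (26.84,150.50) → (63.06,163.76) → (101.65,169.03) → (142.63,166.30) → (185.99,155.57)

[2] `<polygon>` closed polygon, #ff00ff→score S533 F2641: (8.35,107.57) → (184.23,56.66) → (137.05,120.90) → (55.52,41.35) → (162.99,178.73) → (271.50,149.24) → (8.35,107.57) (closed)

[3] `<path>` open polyline, #ff00ff→score S533 F2641: (116.83,175.58) → (74.09,120.68) → (196.62,177.42) → (78.60,31.73)

[4] `<path>` open polyline, #ff00ff→score S533 F2641: (58.19,192.52) → (148.17,93.17) → (200.79,119.57) → (274.86,137.96) → (148.08,170.40)

[5] `<path>` cubic bezier, #ff00ff→score S533 F2641: (14.68,78.31) → (11.78,82.61) → (21.47,70.64) → (36.05,57.29) → (47.81,57.44)

[6] `<path>` cubic bezier, #ff00ff→score S533 F2641: (101.67,73.57) → (112.02,78.61) → (145.24,77.18) → (184.48,77.08) → (212.84,86.13)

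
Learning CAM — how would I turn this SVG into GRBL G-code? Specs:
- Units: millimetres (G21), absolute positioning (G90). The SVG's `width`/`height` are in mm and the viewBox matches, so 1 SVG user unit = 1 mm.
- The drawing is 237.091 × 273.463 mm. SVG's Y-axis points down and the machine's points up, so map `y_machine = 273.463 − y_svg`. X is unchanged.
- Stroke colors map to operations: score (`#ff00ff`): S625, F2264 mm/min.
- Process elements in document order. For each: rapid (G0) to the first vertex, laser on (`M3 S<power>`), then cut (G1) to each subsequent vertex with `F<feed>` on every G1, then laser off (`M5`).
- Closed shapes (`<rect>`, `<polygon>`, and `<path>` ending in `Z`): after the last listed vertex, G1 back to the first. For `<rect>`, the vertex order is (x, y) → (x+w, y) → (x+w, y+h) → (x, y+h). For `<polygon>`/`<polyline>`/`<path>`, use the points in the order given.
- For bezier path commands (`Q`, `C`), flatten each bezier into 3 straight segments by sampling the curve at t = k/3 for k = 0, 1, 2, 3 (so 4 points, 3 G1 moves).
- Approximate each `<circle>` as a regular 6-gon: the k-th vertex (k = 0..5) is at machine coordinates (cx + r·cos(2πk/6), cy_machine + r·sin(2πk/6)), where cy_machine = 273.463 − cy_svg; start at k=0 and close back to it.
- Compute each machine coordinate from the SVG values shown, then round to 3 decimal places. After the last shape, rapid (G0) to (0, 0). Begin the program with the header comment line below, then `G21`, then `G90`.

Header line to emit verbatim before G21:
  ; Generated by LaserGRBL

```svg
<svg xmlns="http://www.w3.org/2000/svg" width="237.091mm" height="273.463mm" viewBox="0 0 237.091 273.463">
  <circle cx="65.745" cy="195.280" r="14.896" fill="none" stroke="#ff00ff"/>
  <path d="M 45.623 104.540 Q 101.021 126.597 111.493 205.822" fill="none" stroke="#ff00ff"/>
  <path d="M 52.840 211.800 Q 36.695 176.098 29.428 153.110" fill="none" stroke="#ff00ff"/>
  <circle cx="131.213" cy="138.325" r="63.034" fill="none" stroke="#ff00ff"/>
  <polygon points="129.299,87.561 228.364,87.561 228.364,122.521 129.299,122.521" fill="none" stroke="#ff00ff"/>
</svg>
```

viewBox `0 0 237.091 273.463` with mm width/height → 1 unit = 1 mm. Flip: y_m = 273.463 − y_svg.

**Shape 1** — `<circle>` circle, stroke `#ff00ff` → score (S625, F2264). Machine vertices: (80.641,78.183) → (73.193,91.083) → (58.297,91.083) → (50.849,78.183) → (58.297,65.283) → (73.193,65.283) → (80.641,78.183). Closed: final G1 returns to the first vertex.

**Shape 2** — `<path>` quadratic bezier, stroke `#ff00ff` → score (S625, F2264). Control points (SVG): P0=(45.623,104.540), P1=(101.021,126.597), P2=(111.493,205.822); sampled at t=k/3. Machine vertices: (45.623,168.923) → (77.563,147.866) → (99.520,114.106) → (111.493,67.641). Open path.

**Shape 3** — `<path>` quadratic bezier, stroke `#ff00ff` → score (S625, F2264). Control points (SVG): P0=(52.840,211.800), P1=(36.695,176.098), P2=(29.428,153.110); sampled at t=k/3. Machine vertices: (52.840,61.663) → (43.063,84.052) → (35.259,103.615) → (29.428,120.353). Open path.

**Shape 4** — `<circle>` circle, stroke `#ff00ff` → score (S625, F2264). Machine vertices: (194.247,135.138) → (162.730,189.727) → (99.696,189.727) → (68.179,135.138) → (99.696,80.549) → (162.730,80.549) → (194.247,135.138). Closed: final G1 returns to the first vertex.

**Shape 5** — `<polygon>` rectangle, stroke `#ff00ff` → score (S625, F2264). Machine vertices: (129.299,185.902) → (228.364,185.902) → (228.364,150.942) → (129.299,150.942) → (129.299,185.902). Closed: final G1 returns to the first vertex.

; Generated by LaserGRBL
G21
G90
G0 X80.641 Y78.183
M3 S625
G1 X73.193 Y91.083 F2264
G1 X58.297 Y91.083 F2264
G1 X50.849 Y78.183 F2264
G1 X58.297 Y65.283 F2264
G1 X73.193 Y65.283 F2264
G1 X80.641 Y78.183 F2264
M5
G0 X45.623 Y168.923
M3 S625
G1 X77.563 Y147.866 F2264
G1 X99.520 Y114.106 F2264
G1 X111.493 Y67.641 F2264
M5
G0 X52.840 Y61.663
M3 S625
G1 X43.063 Y84.052 F2264
G1 X35.259 Y103.615 F2264
G1 X29.428 Y120.353 F2264
M5
G0 X194.247 Y135.138
M3 S625
G1 X162.730 Y189.727 F2264
G1 X99.696 Y189.727 F2264
G1 X68.179 Y135.138 F2264
G1 X99.696 Y80.549 F2264
G1 X162.730 Y80.549 F2264
G1 X194.247 Y135.138 F2264
M5
G0 X129.299 Y185.902
M3 S625
G1 X228.364 Y185.902 F2264
G1 X228.364 Y150.942 F2264
G1 X129.299 Y150.942 F2264
G1 X129.299 Y185.902 F2264
M5
G0 X0.000 Y0.000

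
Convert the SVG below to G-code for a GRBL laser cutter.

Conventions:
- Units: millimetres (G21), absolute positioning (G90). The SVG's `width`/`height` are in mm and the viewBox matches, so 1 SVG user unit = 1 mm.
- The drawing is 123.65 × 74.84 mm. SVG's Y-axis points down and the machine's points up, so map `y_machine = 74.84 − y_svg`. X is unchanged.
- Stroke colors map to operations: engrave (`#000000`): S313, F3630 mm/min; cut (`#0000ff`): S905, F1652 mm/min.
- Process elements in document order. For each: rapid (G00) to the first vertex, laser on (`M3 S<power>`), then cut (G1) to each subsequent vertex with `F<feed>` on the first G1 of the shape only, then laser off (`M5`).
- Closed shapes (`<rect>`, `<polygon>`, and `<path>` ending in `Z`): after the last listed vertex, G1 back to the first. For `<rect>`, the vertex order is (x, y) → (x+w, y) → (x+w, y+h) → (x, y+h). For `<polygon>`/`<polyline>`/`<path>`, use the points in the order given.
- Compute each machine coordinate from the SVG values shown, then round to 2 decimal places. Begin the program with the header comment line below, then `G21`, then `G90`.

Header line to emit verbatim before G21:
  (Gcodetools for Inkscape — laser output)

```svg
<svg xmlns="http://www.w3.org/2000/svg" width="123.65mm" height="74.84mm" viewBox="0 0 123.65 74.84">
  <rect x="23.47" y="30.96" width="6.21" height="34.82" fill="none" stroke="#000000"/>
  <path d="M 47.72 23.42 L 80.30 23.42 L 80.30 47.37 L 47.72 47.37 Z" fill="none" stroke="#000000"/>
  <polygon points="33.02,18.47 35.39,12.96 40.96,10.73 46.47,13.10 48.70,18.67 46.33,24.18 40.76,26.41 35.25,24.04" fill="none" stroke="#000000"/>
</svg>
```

(Gcodetools for Inkscape — laser output)
G21
G90
G00 X23.47 Y43.88
M3 S313
G1 X29.68 Y43.88 F3630
G1 X29.68 Y9.06
G1 X23.47 Y9.06
G1 X23.47 Y43.88
M5
G00 X47.72 Y51.42
M3 S313
G1 X80.30 Y51.42 F3630
G1 X80.30 Y27.47
G1 X47.72 Y27.47
G1 X47.72 Y51.42
M5
G00 X33.02 Y56.37
M3 S313
G1 X35.39 Y61.88 F3630
G1 X40.96 Y64.11
G1 X46.47 Y61.74
G1 X48.70 Y56.17
G1 X46.33 Y50.66
G1 X40.76 Y48.43
G1 X35.25 Y50.80
G1 X33.02 Y56.37
M5

1 u = 1 mm; y_m = 74.84 − y.

[1] `<rect>` rectangle, #000000→engrave S313 F3630: (23.47,43.88) → (29.68,43.88) → (29.68,9.06) → (23.47,9.06) → (23.47,43.88) (closed)

[2] `<path>` rectangle, #000000→engrave S313 F3630: (47.72,51.42) → (80.30,51.42) → (80.30,27.47) → (47.72,27.47) → (47.72,51.42) (closed)

[3] `<polygon>` regular polygon, #000000→engrave S313 F3630: (33.02,56.37) → (35.39,61.88) → (40.96,64.11) → (46.47,61.74) → (48.70,56.17) → (46.33,50.66) → (40.76,48.43) → (35.25,50.80) → (33.02,56.37) (closed)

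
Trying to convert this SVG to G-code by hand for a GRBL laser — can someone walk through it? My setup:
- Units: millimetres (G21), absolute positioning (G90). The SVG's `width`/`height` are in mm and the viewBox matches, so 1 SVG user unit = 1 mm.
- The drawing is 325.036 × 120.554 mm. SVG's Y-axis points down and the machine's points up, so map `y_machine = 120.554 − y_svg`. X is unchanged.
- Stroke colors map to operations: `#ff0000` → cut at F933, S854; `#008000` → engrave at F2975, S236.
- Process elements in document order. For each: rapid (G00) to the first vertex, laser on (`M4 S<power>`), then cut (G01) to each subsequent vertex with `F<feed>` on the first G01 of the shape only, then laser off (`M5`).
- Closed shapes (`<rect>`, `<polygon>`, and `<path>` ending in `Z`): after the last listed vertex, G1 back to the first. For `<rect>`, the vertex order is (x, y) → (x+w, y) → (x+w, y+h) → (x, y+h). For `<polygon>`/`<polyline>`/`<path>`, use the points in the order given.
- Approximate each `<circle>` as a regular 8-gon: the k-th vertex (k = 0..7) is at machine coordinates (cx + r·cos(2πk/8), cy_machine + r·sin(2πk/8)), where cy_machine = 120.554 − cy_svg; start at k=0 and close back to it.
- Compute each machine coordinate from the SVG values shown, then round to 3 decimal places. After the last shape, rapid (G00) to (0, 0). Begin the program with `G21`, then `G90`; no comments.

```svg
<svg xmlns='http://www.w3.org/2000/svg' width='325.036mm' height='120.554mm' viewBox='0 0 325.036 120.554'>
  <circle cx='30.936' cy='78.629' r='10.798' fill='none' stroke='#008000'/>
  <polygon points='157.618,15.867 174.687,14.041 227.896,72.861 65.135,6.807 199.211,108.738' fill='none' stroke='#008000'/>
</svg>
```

Since the viewBox matches the mm dimensions, user units are millimetres directly. The only transform is the Y-flip y_m = 120.554 − y_svg.

Shape 1 is a circle drawn with `<circle>`. Its stroke #008000 means engrave at S236, F2975. After flipping Y the toolpath is (41.734,41.925) → (38.571,49.560) → (30.936,52.723) → (23.301,49.560) → (20.138,41.925) → (23.301,34.290) → (30.936,31.127) → (38.571,34.290) → (41.734,41.925), returning to the start.

Shape 2 is a closed polygon drawn with `<polygon>`. Its stroke #008000 means engrave at S236, F2975. After flipping Y the toolpath is (157.618,104.687) → (174.687,106.513) → (227.896,47.693) → (65.135,113.747) → (199.211,11.816) → (157.618,104.687), returning to the start.

G21
G90
G00 X41.734 Y41.925
M4 S236
G01 X38.571 Y49.560 F2975
G01 X30.936 Y52.723
G01 X23.301 Y49.560
G01 X20.138 Y41.925
G01 X23.301 Y34.290
G01 X30.936 Y31.127
G01 X38.571 Y34.290
G01 X41.734 Y41.925
M5
G00 X157.618 Y104.687
M4 S236
G01 X174.687 Y106.513 F2975
G01 X227.896 Y47.693
G01 X65.135 Y113.747
G01 X199.211 Y11.816
G01 X157.618 Y104.687
M5
G00 X0.000 Y0.000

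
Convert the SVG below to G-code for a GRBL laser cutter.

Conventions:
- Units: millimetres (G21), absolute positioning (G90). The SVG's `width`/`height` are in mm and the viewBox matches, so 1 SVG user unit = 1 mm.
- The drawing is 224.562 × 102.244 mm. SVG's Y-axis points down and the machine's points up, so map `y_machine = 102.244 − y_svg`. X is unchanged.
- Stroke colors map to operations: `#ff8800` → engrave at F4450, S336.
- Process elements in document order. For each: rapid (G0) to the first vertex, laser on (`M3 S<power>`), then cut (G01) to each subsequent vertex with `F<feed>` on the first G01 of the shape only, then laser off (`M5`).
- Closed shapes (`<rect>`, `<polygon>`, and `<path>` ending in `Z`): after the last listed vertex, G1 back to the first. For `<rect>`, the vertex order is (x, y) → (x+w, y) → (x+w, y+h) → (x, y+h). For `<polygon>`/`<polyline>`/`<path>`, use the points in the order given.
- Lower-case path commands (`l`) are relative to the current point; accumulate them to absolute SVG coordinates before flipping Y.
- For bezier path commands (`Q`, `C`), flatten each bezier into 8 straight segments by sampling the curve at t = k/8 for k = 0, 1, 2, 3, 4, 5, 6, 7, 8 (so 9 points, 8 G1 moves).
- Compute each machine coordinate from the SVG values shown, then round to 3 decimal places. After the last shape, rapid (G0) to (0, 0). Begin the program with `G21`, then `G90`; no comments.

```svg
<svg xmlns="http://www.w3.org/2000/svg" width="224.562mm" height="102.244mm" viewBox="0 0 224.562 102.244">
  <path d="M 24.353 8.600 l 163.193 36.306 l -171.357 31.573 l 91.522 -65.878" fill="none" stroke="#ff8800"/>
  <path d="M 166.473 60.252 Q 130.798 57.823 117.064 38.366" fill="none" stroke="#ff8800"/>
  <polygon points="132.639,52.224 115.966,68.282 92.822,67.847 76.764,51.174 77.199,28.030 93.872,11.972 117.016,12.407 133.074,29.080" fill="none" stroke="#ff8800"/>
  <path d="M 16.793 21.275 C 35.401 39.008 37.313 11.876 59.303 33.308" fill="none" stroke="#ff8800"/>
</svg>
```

G21
G90
G0 X24.353 Y93.644
M3 S336
G01 X187.546 Y57.338 F4450
G01 X16.189 Y25.765
G01 X107.711 Y91.643
M5
G0 X166.473 Y41.992
M3 S336
G01 X157.897 Y42.865 F4450
G01 X150.007 Y44.271
G01 X142.802 Y46.208
G01 X136.283 Y48.678
G01 X130.450 Y51.680
G01 X125.302 Y55.214
G01 X120.840 Y59.280
G01 X117.064 Y63.878
M5
G0 X132.639 Y50.020
M3 S336
G01 X115.966 Y33.962 F4450
G01 X92.822 Y34.397
G01 X76.764 Y51.070
G01 X77.199 Y74.214
G01 X93.872 Y90.272
G01 X117.016 Y89.837
G01 X133.074 Y73.164
G01 X132.639 Y50.020
M5
G0 X16.793 Y80.969
M3 S336
G01 X23.060 Y76.240 F4450
G01 X28.193 Y74.622
G01 X32.623 Y75.020
G01 X36.780 Y76.340
G01 X41.095 Y77.486
G01 X46.001 Y77.364
G01 X51.926 Y74.879
G01 X59.303 Y68.936
M5
G0 X0.000 Y0.000

Since the viewBox matches the mm dimensions, user units are millimetres directly. The only transform is the Y-flip y_m = 102.244 − y_svg.

Shape 1 is a open polyline drawn with `<path>`. Its stroke #ff8800 means engrave at S336, F4450. After flipping Y the toolpath is (24.353,93.644) → (187.546,57.338) → (16.189,25.765) → (107.711,91.643).

Shape 2 is a quadratic bezier drawn with `<path>`. Its stroke #ff8800 means engrave at S336, F4450. After flipping Y the toolpath is (166.473,41.992) → (157.897,42.865) → (150.007,44.271) → (142.802,46.208) → (136.283,48.678) → (130.450,51.680) → (125.302,55.214) → (120.840,59.280) → (117.064,63.878).

Shape 3 is a regular polygon drawn with `<polygon>`. Its stroke #ff8800 means engrave at S336, F4450. After flipping Y the toolpath is (132.639,50.020) → (115.966,33.962) → (92.822,34.397) → (76.764,51.070) → (77.199,74.214) → (93.872,90.272) → (117.016,89.837) → (133.074,73.164) → (132.639,50.020), returning to the start.

Shape 4 is a cubic bezier drawn with `<path>`. Its stroke #ff8800 means engrave at S336, F4450. After flipping Y the toolpath is (16.793,80.969) → (23.060,76.240) → (28.193,74.622) → (32.623,75.020) → (36.780,76.340) → (41.095,77.486) → (46.001,77.364) → (51.926,74.879) → (59.303,68.936).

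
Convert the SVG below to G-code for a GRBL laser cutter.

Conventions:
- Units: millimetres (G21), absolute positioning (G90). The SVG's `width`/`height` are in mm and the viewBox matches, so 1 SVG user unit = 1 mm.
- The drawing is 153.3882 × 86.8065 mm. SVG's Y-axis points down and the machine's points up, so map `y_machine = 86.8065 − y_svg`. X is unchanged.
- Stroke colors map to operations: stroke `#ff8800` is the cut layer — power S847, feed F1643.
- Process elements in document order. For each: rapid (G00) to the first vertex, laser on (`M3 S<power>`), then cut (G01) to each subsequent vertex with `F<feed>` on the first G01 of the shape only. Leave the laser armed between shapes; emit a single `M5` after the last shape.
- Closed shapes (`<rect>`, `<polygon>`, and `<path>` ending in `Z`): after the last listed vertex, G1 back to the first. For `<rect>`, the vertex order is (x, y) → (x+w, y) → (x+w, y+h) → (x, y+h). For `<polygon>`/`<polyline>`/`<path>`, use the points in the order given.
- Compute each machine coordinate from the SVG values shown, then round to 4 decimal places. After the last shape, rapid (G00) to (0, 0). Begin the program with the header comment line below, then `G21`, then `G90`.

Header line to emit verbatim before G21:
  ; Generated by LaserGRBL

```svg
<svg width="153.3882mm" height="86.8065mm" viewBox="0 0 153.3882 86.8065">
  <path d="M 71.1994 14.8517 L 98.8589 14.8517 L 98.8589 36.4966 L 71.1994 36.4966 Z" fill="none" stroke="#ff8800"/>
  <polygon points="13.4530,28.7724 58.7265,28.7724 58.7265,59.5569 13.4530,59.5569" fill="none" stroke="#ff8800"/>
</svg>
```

; Generated by LaserGRBL
G21
G90
G00 X71.1994 Y71.9548
M3 S847
G01 X98.8589 Y71.9548 F1643
G01 X98.8589 Y50.3099
G01 X71.1994 Y50.3099
G01 X71.1994 Y71.9548
G00 X13.4530 Y58.0341
M3 S847
G01 X58.7265 Y58.0341 F1643
G01 X58.7265 Y27.2496
G01 X13.4530 Y27.2496
G01 X13.4530 Y58.0341
M5
G00 X0.0000 Y0.0000

viewBox `0 0 153.3882 86.8065` with mm width/height → 1 unit = 1 mm. Flip: y_m = 86.8065 − y_svg.

**Shape 1** — `<path>` rectangle, stroke `#ff8800` → cut (S847, F1643). Machine vertices: (71.1994,71.9548) → (98.8589,71.9548) → (98.8589,50.3099) → (71.1994,50.3099) → (71.1994,71.9548). Closed: final G1 returns to the first vertex.

**Shape 2** — `<polygon>` rectangle, stroke `#ff8800` → cut (S847, F1643). Machine vertices: (13.4530,58.0341) → (58.7265,58.0341) → (58.7265,27.2496) → (13.4530,27.2496) → (13.4530,58.0341). Closed: final G1 returns to the first vertex.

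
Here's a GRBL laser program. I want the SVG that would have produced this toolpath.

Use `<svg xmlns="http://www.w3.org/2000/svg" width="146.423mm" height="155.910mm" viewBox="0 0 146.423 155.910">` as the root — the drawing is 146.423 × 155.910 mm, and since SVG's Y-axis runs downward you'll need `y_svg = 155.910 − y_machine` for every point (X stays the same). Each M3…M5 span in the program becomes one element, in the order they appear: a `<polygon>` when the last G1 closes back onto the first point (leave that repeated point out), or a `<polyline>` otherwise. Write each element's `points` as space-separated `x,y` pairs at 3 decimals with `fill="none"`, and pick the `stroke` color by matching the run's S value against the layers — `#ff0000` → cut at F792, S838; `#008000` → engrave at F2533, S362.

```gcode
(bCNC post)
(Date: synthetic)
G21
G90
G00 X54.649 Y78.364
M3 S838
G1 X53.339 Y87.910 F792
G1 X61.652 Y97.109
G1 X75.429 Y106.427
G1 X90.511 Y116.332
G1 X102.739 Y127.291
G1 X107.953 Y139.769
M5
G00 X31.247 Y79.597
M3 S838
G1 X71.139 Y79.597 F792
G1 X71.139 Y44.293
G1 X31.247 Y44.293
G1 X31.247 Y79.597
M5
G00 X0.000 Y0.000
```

<svg xmlns="http://www.w3.org/2000/svg" width="146.423mm" height="155.910mm" viewBox="0 0 146.423 155.910">
  <polyline points="54.649,77.546 53.339,68.000 61.652,58.801 75.429,49.483 90.511,39.578 102.739,28.619 107.953,16.141" fill="none" stroke="#ff0000"/>
  <polygon points="31.247,76.313 71.139,76.313 71.139,111.617 31.247,111.617" fill="none" stroke="#ff0000"/>
</svg>

y_svg = 155.910 − y_m. Every run uses S838, so all elements get stroke `#ff0000` (cut).

[1] open run; points: 54.649,77.546 53.339,68.000 61.652,58.801 75.429,49.483 90.511,39.578 102.739,28.619 107.953,16.141

[2] closed run; points: 31.247,76.313 71.139,76.313 71.139,111.617 31.247,111.617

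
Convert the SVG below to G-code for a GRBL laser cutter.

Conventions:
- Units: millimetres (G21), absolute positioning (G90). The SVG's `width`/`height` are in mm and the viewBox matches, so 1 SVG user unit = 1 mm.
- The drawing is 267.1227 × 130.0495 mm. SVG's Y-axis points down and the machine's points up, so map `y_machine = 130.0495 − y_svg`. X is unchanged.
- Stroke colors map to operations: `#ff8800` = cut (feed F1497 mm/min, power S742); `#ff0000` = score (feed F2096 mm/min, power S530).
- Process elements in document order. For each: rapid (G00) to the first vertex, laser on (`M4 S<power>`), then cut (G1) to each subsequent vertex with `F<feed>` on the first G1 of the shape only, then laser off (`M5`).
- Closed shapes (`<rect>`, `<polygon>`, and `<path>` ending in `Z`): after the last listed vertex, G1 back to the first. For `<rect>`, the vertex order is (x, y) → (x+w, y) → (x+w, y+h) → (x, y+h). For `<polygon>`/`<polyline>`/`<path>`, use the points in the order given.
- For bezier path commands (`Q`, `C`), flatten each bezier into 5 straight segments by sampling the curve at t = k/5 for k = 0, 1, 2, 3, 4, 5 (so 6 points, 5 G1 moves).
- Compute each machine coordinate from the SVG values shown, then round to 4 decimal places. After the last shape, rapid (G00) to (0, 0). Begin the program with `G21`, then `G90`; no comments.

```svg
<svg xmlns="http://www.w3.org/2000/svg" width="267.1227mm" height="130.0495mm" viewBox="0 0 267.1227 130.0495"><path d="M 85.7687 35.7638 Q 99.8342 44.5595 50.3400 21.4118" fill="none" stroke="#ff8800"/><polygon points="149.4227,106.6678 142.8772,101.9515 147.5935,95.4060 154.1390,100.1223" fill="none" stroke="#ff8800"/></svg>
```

G21
G90
G00 X85.7687 Y94.2857
M4 S742
G1 X88.8525 Y92.0452 F1497
G1 X86.8515 Y92.3601
G1 X79.7658 Y95.2305
G1 X67.5953 Y100.6564
G1 X50.3400 Y108.6377
M5
G00 X149.4227 Y23.3817
M4 S742
G1 X142.8772 Y28.0980 F1497
G1 X147.5935 Y34.6435
G1 X154.1390 Y29.9272
G1 X149.4227 Y23.3817
M5
G00 X0.0000 Y0.0000

1 u = 1 mm; y_m = 130.0495 − y.

[1] `<path>` quadratic bezier, #ff8800→cut S742 F1497: (85.7687,94.2857) → (88.8525,92.0452) → (86.8515,92.3601) → (79.7658,95.2305) → (67.5953,100.6564) → (50.3400,108.6377)

[2] `<polygon>` regular polygon, #ff8800→cut S742 F1497: (149.4227,23.3817) → (142.8772,28.0980) → (147.5935,34.6435) → (154.1390,29.9272) → (149.4227,23.3817) (closed)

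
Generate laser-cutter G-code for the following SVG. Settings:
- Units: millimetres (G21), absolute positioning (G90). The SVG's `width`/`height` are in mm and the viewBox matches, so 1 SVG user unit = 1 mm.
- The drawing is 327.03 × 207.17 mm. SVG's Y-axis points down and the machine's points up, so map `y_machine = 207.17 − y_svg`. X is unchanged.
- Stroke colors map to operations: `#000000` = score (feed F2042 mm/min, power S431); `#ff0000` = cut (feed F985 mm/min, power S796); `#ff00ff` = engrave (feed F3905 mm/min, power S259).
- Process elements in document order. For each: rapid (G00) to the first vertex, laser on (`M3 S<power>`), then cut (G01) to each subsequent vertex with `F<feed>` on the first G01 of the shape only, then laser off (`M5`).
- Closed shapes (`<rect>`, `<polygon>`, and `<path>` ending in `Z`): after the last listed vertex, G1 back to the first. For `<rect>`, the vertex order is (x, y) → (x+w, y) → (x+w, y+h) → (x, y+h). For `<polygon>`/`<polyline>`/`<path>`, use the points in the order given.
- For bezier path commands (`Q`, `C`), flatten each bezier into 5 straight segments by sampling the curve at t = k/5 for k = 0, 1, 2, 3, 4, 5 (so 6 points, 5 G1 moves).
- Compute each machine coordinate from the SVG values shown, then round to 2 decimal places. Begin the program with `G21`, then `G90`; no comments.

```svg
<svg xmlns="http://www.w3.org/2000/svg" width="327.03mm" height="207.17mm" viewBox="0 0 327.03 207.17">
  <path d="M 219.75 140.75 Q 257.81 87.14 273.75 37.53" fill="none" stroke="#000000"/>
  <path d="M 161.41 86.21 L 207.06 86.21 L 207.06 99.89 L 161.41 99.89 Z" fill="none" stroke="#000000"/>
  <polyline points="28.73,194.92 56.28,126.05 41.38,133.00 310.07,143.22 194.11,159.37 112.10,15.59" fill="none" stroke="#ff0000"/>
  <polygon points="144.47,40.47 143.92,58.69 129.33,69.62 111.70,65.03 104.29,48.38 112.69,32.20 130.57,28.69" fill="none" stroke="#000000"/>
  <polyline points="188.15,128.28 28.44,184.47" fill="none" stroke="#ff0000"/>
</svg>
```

G21
G90
G00 X219.75 Y66.42
M3 S431
G01 X234.09 Y87.70 F2042
G01 X246.66 Y108.67
G01 X257.46 Y129.31
G01 X266.49 Y149.64
G01 X273.75 Y169.64
M5
G00 X161.41 Y120.96
M3 S431
G01 X207.06 Y120.96 F2042
G01 X207.06 Y107.28
G01 X161.41 Y107.28
G01 X161.41 Y120.96
M5
G00 X28.73 Y12.25
M3 S796
G01 X56.28 Y81.12 F985
G01 X41.38 Y74.17
G01 X310.07 Y63.95
G01 X194.11 Y47.80
G01 X112.10 Y191.58
M5
G00 X144.47 Y166.70
M3 S431
G01 X143.92 Y148.48 F2042
G01 X129.33 Y137.55
G01 X111.70 Y142.14
G01 X104.29 Y158.79
G01 X112.69 Y174.97
G01 X130.57 Y178.48
G01 X144.47 Y166.70
M5
G00 X188.15 Y78.89
M3 S796
G01 X28.44 Y22.70 F985
M5

viewBox `0 0 327.03 207.17` with mm width/height → 1 unit = 1 mm. Flip: y_m = 207.17 − y_svg.

**Shape 1** — `<path>` quadratic bezier, stroke `#000000` → score (S431, F2042). Control points (SVG): P0=(219.75,140.75), P1=(257.81,87.14), P2=(273.75,37.53); sampled at t=k/5. Machine vertices: (219.75,66.42) → (234.09,87.70) → (246.66,108.67) → (257.46,129.31) → (266.49,149.64) → (273.75,169.64). Open path.

**Shape 2** — `<path>` rectangle, stroke `#000000` → score (S431, F2042). Machine vertices: (161.41,120.96) → (207.06,120.96) → (207.06,107.28) → (161.41,107.28) → (161.41,120.96). Closed: final G1 returns to the first vertex.

**Shape 3** — `<polyline>` open polyline, stroke `#ff0000` → cut (S796, F985). Machine vertices: (28.73,12.25) → (56.28,81.12) → (41.38,74.17) → (310.07,63.95) → (194.11,47.80) → (112.10,191.58). Open path.

**Shape 4** — `<polygon>` regular polygon, stroke `#000000` → score (S431, F2042). Machine vertices: (144.47,166.70) → (143.92,148.48) → (129.33,137.55) → (111.70,142.14) → (104.29,158.79) → (112.69,174.97) → (130.57,178.48) → (144.47,166.70). Closed: final G1 returns to the first vertex.

**Shape 5** — `<polyline>` line segment, stroke `#ff0000` → cut (S796, F985). Machine vertices: (188.15,78.89) → (28.44,22.70). Open path.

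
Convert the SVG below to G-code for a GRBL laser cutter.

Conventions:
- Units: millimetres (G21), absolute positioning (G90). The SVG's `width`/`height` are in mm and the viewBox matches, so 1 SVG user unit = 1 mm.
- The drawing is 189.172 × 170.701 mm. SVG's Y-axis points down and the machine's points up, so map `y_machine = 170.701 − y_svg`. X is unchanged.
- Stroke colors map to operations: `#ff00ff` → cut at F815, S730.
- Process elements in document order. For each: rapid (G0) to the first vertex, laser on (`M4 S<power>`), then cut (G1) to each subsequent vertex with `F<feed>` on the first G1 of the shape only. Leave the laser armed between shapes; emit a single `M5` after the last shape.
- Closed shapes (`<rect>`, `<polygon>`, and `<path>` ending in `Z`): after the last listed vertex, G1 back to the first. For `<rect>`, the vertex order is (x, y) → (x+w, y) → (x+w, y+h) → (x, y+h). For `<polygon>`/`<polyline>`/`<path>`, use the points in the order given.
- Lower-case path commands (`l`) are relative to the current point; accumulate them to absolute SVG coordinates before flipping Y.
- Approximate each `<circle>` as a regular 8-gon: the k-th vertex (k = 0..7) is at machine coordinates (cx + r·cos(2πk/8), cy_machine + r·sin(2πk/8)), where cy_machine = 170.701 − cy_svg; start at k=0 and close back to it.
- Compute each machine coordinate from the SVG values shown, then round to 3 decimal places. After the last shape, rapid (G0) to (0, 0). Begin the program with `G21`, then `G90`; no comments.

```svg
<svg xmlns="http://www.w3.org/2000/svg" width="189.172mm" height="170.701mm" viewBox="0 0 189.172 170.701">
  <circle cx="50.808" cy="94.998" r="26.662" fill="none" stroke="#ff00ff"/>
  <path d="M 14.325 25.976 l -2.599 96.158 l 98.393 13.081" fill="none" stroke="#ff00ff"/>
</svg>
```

G21
G90
G0 X77.470 Y75.703
M4 S730
G1 X69.661 Y94.556 F815
G1 X50.808 Y102.365
G1 X31.955 Y94.556
G1 X24.146 Y75.703
G1 X31.955 Y56.850
G1 X50.808 Y49.041
G1 X69.661 Y56.850
G1 X77.470 Y75.703
G0 X14.325 Y144.725
M4 S730
G1 X11.726 Y48.567 F815
G1 X110.119 Y35.486
M5
G0 X0.000 Y0.000

1 u = 1 mm; y_m = 170.701 − y.

[1] `<circle>` circle, #ff00ff→cut S730 F815: (77.470,75.703) → (69.661,94.556) → (50.808,102.365) → (31.955,94.556) → (24.146,75.703) → (31.955,56.850) → (50.808,49.041) → (69.661,56.850) → (77.470,75.703) (closed)

[2] `<path>` open polyline, #ff00ff→cut S730 F815: (14.325,144.725) → (11.726,48.567) → (110.119,35.486)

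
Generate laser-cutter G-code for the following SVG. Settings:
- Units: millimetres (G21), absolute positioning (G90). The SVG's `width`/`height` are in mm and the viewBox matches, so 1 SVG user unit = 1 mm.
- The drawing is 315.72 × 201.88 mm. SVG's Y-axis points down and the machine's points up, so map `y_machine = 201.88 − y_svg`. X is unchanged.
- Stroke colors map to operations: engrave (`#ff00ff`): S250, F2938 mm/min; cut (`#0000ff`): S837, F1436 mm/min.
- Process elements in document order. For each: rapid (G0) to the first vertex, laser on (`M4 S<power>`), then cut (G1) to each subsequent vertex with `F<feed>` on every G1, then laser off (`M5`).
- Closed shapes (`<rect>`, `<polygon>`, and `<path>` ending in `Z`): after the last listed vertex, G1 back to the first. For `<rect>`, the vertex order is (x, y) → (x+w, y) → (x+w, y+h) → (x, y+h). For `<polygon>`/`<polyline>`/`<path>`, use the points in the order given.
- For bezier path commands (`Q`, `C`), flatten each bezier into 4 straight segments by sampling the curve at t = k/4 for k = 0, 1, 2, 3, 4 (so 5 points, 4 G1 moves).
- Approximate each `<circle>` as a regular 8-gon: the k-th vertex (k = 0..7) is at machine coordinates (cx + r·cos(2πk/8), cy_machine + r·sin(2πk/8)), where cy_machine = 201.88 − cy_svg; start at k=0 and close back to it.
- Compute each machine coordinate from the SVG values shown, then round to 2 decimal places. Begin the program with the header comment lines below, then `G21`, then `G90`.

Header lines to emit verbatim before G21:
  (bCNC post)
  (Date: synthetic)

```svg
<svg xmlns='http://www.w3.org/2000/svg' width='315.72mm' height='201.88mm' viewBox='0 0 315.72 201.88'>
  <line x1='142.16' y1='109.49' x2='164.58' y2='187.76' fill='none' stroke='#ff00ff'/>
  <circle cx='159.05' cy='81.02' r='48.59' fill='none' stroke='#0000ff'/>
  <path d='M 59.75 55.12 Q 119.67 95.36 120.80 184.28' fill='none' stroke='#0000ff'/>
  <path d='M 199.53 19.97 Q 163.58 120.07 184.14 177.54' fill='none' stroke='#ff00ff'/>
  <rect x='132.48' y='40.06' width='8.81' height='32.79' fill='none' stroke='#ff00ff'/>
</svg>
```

1 u = 1 mm; y_m = 201.88 − y.

[1] `<line>` line segment, #ff00ff→engrave S250 F2938: (142.16,92.39) → (164.58,14.12)

[2] `<circle>` circle, #0000ff→cut S837 F1436: (207.64,120.86) → (193.41,155.22) → (159.05,169.45) → (124.69,155.22) → (110.46,120.86) → (124.69,86.50) → (159.05,72.27) → (193.41,86.50) → (207.64,120.86) (closed)

[3] `<path>` quadratic bezier, #0000ff→cut S837 F1436: (59.75,146.76) → (86.04,123.60) → (104.97,94.35) → (116.56,59.02) → (120.80,17.60)

[4] `<path>` quadratic bezier, #ff00ff→engrave S250 F2938: (199.53,181.91) → (185.09,134.52) → (177.71,92.47) → (177.39,55.74) → (184.14,24.34)

[5] `<rect>` rectangle, #ff00ff→engrave S250 F2938: (132.48,161.82) → (141.29,161.82) → (141.29,129.03) → (132.48,129.03) → (132.48,161.82) (closed)

(bCNC post)
(Date: synthetic)
G21
G90
G0 X142.16 Y92.39
M4 S250
G1 X164.58 Y14.12 F2938
M5
G0 X207.64 Y120.86
M4 S837
G1 X193.41 Y155.22 F1436
G1 X159.05 Y169.45 F1436
G1 X124.69 Y155.22 F1436
G1 X110.46 Y120.86 F1436
G1 X124.69 Y86.50 F1436
G1 X159.05 Y72.27 F1436
G1 X193.41 Y86.50 F1436
G1 X207.64 Y120.86 F1436
M5
G0 X59.75 Y146.76
M4 S837
G1 X86.04 Y123.60 F1436
G1 X104.97 Y94.35 F1436
G1 X116.56 Y59.02 F1436
G1 X120.80 Y17.60 F1436
M5
G0 X199.53 Y181.91
M4 S250
G1 X185.09 Y134.52 F2938
G1 X177.71 Y92.47 F2938
G1 X177.39 Y55.74 F2938
G1 X184.14 Y24.34 F2938
M5
G0 X132.48 Y161.82
M4 S250
G1 X141.29 Y161.82 F2938
G1 X141.29 Y129.03 F2938
G1 X132.48 Y129.03 F2938
G1 X132.48 Y161.82 F2938
M5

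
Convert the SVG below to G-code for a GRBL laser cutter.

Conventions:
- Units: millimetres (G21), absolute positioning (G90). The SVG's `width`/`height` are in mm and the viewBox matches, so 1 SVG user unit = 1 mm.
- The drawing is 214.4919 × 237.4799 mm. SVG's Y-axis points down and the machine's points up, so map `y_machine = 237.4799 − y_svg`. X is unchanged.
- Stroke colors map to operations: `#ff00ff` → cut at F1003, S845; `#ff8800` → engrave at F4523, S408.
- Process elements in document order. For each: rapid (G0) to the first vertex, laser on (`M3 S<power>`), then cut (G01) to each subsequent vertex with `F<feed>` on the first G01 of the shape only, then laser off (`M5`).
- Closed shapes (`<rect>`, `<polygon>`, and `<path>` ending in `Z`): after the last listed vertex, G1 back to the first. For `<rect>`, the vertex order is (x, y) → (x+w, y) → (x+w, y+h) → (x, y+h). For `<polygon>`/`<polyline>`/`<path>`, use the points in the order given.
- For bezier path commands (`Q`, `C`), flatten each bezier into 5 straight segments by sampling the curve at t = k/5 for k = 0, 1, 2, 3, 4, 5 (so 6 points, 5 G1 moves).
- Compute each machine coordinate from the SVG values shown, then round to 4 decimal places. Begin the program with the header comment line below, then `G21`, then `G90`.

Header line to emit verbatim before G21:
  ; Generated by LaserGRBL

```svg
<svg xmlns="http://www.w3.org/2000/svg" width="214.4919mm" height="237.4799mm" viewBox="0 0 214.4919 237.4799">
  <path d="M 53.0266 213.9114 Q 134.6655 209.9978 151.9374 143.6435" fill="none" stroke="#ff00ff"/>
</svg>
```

1 u = 1 mm; y_m = 237.4799 − y.

[1] `<path>` quadratic bezier, #ff00ff→cut S845 F1003: (53.0266,23.5685) → (83.1075,27.6316) → (108.0390,36.6899) → (127.8212,50.7435) → (142.4540,69.7923) → (151.9374,93.8364)

; Generated by LaserGRBL
G21
G90
G0 X53.0266 Y23.5685
M3 S845
G01 X83.1075 Y27.6316 F1003
G01 X108.0390 Y36.6899
G01 X127.8212 Y50.7435
G01 X142.4540 Y69.7923
G01 X151.9374 Y93.8364
M5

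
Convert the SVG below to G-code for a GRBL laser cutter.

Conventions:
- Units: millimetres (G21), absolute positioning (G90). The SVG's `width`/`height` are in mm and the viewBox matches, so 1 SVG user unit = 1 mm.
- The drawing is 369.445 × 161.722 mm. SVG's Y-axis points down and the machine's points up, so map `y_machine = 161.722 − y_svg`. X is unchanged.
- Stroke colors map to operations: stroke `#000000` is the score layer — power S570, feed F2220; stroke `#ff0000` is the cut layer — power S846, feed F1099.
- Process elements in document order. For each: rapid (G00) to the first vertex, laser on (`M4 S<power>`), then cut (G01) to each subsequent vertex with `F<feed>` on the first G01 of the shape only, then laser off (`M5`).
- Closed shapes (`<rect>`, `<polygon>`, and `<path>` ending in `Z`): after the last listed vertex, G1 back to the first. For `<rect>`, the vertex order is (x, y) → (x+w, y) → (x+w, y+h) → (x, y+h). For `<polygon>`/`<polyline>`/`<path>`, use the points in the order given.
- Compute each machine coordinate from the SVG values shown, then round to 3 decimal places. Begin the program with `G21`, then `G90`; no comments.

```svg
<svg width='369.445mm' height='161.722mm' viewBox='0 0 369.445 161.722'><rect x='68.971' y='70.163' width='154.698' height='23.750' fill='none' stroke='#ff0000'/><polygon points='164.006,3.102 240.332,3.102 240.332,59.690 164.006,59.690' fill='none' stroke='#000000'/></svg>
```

G21
G90
G00 X68.971 Y91.559
M4 S846
G01 X223.669 Y91.559 F1099
G01 X223.669 Y67.809
G01 X68.971 Y67.809
G01 X68.971 Y91.559
M5
G00 X164.006 Y158.620
M4 S570
G01 X240.332 Y158.620 F2220
G01 X240.332 Y102.032
G01 X164.006 Y102.032
G01 X164.006 Y158.620
M5

viewBox `0 0 369.445 161.722` with mm width/height → 1 unit = 1 mm. Flip: y_m = 161.722 − y_svg.

**Shape 1** — `<rect>` rectangle, stroke `#ff0000` → cut (S846, F1099). Machine vertices: (68.971,91.559) → (223.669,91.559) → (223.669,67.809) → (68.971,67.809) → (68.971,91.559). Closed: final G1 returns to the first vertex.

**Shape 2** — `<polygon>` rectangle, stroke `#000000` → score (S570, F2220). Machine vertices: (164.006,158.620) → (240.332,158.620) → (240.332,102.032) → (164.006,102.032) → (164.006,158.620). Closed: final G1 returns to the first vertex.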